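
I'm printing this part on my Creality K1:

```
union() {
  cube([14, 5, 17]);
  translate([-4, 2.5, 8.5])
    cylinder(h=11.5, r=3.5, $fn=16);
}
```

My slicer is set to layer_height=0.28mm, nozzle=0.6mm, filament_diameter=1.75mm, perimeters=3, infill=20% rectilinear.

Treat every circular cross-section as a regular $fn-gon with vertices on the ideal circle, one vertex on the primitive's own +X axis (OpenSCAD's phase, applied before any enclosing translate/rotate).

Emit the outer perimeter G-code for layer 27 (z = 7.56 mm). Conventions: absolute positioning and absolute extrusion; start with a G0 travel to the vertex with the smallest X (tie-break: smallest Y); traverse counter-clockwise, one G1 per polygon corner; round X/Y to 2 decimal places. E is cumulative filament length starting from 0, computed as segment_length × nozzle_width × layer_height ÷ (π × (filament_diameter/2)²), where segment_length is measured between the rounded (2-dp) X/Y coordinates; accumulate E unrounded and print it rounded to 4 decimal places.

G0 X0.00 Y0.00 Z7.56
G1 X14.00 Y0.00 E0.9778
G1 X14.00 Y5.00 E1.3271
G1 X0.00 Y5.00 E2.3049
G1 X0.00 Y0.00 E2.6542

At z = 7.56 mm: the cube is present — its section is the full 14×5 rectangle; the cylinder at (-4, 2.5) does not reach this height (z outside [8.5, 20]); Merging all regions: only the 14×5 cube is present, so the union is just that shape — 1 connected region. The outline is a single polygon with 4 vertices. Extrusion per mm of travel: 0.6 × 0.28 / (π × 0.875²) = 0.069846. Accumulating E over each segment gives final E = 2.6542.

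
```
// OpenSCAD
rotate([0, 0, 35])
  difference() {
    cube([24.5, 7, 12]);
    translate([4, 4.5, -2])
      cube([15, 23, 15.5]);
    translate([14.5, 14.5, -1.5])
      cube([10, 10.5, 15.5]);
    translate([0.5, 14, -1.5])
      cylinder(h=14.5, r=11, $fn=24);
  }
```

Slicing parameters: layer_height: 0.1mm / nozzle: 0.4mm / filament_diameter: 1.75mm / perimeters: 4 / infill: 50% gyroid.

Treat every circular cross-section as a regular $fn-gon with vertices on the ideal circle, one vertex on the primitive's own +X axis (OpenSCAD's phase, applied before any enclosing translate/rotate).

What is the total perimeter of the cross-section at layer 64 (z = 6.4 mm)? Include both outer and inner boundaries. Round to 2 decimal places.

61.82 mm

At z = 6.4 mm: the cube (footprint 24.5×7) is included at this height (perimeter 63.00 mm); the 15×23 cube at (4, 4.5) contributes its full rectangle (perimeter 76.00 mm); the cube at (14.5, 14.5) is present — its section is the full 10×10.5 rectangle (perimeter 41.00 mm); the r=11 cylinder at (0.5, 14) contributes a regular 24-gon of circumradius 11 (perimeter = 2·24·11.000·sin(180°/24) = 68.92 mm); After the difference (first − rest): starting from the 24.5×7 cube, the 15×23 cube at (4, 4.5) partially overlaps it — only the 37.50 mm² overlap (of its 345.00 mm²) is removed, clipping the outline; the 10×10.5 cube at (14.5, 14.5) misses the remaining region (no effect); the r=11 cylinder at (0.5, 14) partially overlaps it — only the 16.00 mm² overlap (of its 375.81 mm²) is removed, clipping the outline — boundary = 61.82 mm; (rotated 35° about Z; rotation is an isometry so areas/perimeters/island counts are preserved). Overall, the cross-section is a single solid region. Total boundary length (outer) = 61.82 mm.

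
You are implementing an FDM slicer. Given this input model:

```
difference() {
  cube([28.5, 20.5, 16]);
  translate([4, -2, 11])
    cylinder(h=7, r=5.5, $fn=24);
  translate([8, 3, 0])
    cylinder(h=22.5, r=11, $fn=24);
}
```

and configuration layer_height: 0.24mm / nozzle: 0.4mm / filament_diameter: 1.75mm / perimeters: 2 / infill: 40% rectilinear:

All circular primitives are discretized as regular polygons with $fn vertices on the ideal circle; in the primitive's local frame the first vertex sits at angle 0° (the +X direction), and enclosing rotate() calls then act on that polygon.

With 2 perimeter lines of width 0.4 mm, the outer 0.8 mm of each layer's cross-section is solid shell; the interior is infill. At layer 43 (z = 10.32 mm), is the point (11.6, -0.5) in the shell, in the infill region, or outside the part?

At z = 10.32 mm: the cube (footprint 28.5×20.5) is included at this height; the cylinder at (4, -2) is absent (z outside [11, 18]); the r=11 cylinder at (8, 3) contributes a regular 24-gon of circumradius 11; Taking the first minus the rest: starting from the 28.5×20.5 cube, the r=11 cylinder at (8, 3) partially overlaps it — only the 229.27 mm² overlap (of its 375.81 mm²) is removed, clipping the outline — 1 connected region. Overall, the cross-section is a single solid region. The nearest boundary edge runs (28.50, 0.00)→(18.56, 0.00); distance from the point to it = 6.98 mm. The point is not inside any of the regions above, so it lies outside the cross-section (6.98 mm from the nearest boundary).

outside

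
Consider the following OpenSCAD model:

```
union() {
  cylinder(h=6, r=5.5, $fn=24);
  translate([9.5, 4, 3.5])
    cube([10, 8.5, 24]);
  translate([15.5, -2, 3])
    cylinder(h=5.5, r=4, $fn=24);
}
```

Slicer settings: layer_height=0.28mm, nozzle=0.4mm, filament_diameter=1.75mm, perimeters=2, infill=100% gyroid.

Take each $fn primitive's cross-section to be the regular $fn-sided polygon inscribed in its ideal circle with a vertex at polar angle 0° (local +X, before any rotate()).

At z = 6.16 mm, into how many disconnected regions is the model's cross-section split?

2

At z = 6.16 mm: the cylinder does not reach this height (z outside [0, 6]); the cube at (9.5, 4) (footprint 10×8.5) is included at this height; the r=4 cylinder at (15.5, -2) contributes a regular 24-gon of circumradius 4; Taking the union: the 2 present regions are separate (no shared area or edge), so areas and boundary lengths simply add and each stays a separate island — 2 connected regions. The result has 2 disconnected regions.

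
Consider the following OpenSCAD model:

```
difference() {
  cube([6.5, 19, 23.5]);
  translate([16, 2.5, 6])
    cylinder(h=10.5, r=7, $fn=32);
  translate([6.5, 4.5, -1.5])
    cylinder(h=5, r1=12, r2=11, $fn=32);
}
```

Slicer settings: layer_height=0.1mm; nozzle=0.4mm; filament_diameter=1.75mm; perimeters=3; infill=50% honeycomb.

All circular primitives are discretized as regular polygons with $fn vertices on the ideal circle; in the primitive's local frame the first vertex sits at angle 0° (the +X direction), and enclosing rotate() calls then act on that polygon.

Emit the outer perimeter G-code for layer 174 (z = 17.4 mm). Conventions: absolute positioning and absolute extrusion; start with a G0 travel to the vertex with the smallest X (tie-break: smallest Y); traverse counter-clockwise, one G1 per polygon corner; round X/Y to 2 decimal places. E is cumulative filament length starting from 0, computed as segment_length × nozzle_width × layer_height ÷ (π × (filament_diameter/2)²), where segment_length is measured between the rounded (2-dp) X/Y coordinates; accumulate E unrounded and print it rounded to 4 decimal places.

At z = 17.4 mm: the 6.5×19 cube contributes its full rectangle; the cylinder at (16, 2.5) does not reach this height (z outside [6, 16.5]); the cone at (6.5, 4.5) is absent (z outside [-1.5, 3.5]); Subtracting the remaining from the first: none of the subtracted shapes is present at this height, so the 6.5×19 cube is unchanged — 1 connected region. The outline is a single polygon with 4 vertices. Extrusion per mm of travel: 0.4 × 0.1 / (π × 0.875²) = 0.016630. Accumulating E over each segment gives final E = 0.8481.

G0 X0.00 Y0.00 Z17.40
G1 X6.50 Y0.00 E0.1081
G1 X6.50 Y19.00 E0.4241
G1 X0.00 Y19.00 E0.5322
G1 X0.00 Y0.00 E0.8481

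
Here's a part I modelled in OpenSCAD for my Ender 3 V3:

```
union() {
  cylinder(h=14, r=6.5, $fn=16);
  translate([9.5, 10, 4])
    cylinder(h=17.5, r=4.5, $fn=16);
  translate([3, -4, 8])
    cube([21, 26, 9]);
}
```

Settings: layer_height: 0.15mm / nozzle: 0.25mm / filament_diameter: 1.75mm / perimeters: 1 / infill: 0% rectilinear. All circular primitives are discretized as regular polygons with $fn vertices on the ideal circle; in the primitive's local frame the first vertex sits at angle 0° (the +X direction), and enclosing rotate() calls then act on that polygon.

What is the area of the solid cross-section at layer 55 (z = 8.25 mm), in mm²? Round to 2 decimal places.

At z = 8.25 mm: the cylinder: section is a regular 16-gon, circumradius r=6.5 (area = (16/2)·6.500²·sin(360°/16) = 129.35 mm²); the r=4.5 cylinder at (9.5, 10) gives a regular 16-gon of circumradius 4.5 (constant along its height) (area = (16/2)·4.500²·sin(360°/16) = 61.99 mm²); the cube at (3, -4) (footprint 21×26) is included at this height (area 546.00 mm²); Combining (union): the regions partially overlap — summed areas 737.34 mm² minus the doubly-counted overlap 87.66 mm² gives 649.68 mm² — area = 649.68 mm². Overall, the cross-section is a single solid region. Net area = 649.68 mm².

649.68 mm²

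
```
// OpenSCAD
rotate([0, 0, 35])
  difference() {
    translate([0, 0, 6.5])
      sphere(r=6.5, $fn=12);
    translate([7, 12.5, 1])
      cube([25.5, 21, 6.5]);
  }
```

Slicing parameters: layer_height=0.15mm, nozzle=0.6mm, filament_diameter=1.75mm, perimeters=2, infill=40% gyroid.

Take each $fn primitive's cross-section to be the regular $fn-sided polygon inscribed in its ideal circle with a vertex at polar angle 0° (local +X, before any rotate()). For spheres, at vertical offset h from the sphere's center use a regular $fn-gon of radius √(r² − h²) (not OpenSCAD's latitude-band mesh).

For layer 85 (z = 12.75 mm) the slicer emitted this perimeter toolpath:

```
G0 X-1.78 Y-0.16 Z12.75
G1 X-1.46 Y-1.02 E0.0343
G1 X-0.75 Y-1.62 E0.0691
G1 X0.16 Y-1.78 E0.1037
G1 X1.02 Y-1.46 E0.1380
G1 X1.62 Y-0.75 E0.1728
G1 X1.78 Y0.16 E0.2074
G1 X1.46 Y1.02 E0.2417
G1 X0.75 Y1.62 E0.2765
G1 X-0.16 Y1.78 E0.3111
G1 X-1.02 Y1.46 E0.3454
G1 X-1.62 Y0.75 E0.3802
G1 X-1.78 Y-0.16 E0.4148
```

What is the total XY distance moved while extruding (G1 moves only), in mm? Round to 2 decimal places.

Sum the Euclidean lengths of each G1 segment: total = 11.08 mm.

11.08 mm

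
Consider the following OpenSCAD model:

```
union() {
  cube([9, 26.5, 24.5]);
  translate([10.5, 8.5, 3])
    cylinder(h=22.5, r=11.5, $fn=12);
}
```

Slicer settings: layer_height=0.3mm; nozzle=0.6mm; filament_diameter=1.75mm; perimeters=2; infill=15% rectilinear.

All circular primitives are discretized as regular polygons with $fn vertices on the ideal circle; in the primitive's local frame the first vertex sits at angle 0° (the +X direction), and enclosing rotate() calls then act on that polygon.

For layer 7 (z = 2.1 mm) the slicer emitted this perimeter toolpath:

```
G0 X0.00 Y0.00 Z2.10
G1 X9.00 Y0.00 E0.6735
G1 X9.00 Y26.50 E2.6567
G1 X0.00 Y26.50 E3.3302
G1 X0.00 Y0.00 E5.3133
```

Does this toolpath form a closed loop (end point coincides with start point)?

Start point (G0): (0.00, 0.00). End point (last G1): the path returns to the start — closed.

yes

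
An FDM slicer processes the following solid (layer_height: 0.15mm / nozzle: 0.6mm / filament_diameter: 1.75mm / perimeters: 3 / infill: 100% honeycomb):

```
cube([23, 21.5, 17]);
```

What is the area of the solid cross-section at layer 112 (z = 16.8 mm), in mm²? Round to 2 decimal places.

At z = 16.8 mm: the 23×21.5 cube contributes its full rectangle (area 494.50 mm²). Overall, the cross-section is a single solid region. Net area = 494.50 mm².

494.50 mm²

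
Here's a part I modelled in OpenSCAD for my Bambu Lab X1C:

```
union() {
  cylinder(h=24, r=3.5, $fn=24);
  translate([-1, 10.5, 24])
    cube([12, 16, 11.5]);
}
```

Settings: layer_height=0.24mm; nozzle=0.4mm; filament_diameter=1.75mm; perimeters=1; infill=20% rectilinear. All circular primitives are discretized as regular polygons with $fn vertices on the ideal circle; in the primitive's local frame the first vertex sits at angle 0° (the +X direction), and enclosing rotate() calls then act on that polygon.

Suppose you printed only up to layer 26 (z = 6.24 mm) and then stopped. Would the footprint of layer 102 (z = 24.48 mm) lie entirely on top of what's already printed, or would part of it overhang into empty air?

Compare the two slices. At z = 6.24: the r=3.5 cylinder gives a regular 24-gon of circumradius 3.5 (constant along its height) (area = (24/2)·3.500²·sin(360°/24) = 38.05 mm²); the cube at (-1, 10.5) does not reach this height (z outside [24, 35.5]); Merging all regions: only the r=3.5 cylinder is present, so the union is just that shape — area = 38.05 mm². At z = 24.48: the cylinder is absent (z outside [0, 24]); the cube at (-1, 10.5) (footprint 12×16) is included at this height (area 192.00 mm²); Combining (union): only the 12×16 cube at (-1, 10.5) is present, so the union is just that shape — area = 192.00 mm². Checking containment: at z = 24.48 the cross-section extends beyond the z = 6.24 cross-section by about 192.00 mm².

part overhangs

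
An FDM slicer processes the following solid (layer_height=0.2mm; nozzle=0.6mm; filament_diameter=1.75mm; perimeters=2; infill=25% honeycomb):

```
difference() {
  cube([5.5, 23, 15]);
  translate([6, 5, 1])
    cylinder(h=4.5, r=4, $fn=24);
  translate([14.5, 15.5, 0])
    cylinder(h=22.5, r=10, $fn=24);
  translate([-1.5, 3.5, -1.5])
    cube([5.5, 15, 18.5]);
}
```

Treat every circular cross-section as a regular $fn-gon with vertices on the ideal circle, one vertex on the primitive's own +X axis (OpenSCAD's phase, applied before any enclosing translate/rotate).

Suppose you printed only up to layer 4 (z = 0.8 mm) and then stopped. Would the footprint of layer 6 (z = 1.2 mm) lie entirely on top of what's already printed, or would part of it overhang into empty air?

entirely on top

Compare the two slices. At z = 0.8: the cube (footprint 5.5×23) is included at this height (area 126.50 mm²); the cylinder at (6, 5) does not reach this height (z outside [1, 5.5]); the r=10 cylinder at (14.5, 15.5) gives a regular 24-gon of circumradius 10 (constant along its height) (area = (24/2)·10.000²·sin(360°/24) = 310.58 mm²); the 5.5×15 cube at (-1.5, 3.5) contributes its full rectangle (area 82.50 mm²); Subtracting the remaining from the first: starting from the 5.5×23 cube (126.50 mm²), the r=10 cylinder at (14.5, 15.5) partially overlaps it — only the 5.34 mm² overlap (of its 310.58 mm²) is removed, clipping the outline; the 5.5×15 cube at (-1.5, 3.5) partially overlaps it — only the 60.00 mm² overlap (of its 82.50 mm²) is removed, clipping the outline — area = 61.16 mm². At z = 1.2: the 5.5×23 cube contributes its full rectangle (area 126.50 mm²); the r=4 cylinder at (6, 5) gives a regular 24-gon of circumradius 4 (constant along its height) (area = (24/2)·4.000²·sin(360°/24) = 49.69 mm²); the cylinder at (14.5, 15.5): section is a regular 24-gon, circumradius r=10 (area = (24/2)·10.000²·sin(360°/24) = 310.58 mm²); the 5.5×15 cube at (-1.5, 3.5) contributes its full rectangle (area 82.50 mm²); After the difference (first − rest): starting from the 5.5×23 cube (126.50 mm²), the r=4 cylinder at (6, 5) partially overlaps it — only the 20.88 mm² overlap (of its 49.69 mm²) is removed, clipping the outline; the r=10 cylinder at (14.5, 15.5) partially overlaps it — only the 5.34 mm² overlap (of its 310.58 mm²) is removed, clipping the outline; the 5.5×15 cube at (-1.5, 3.5) partially overlaps it — only the 52.36 mm² overlap (of its 82.50 mm²) is removed, clipping the outline — area = 47.92 mm². Checking containment: the cross-section at z = 1.2 is a subset of the cross-section at z = 0.8.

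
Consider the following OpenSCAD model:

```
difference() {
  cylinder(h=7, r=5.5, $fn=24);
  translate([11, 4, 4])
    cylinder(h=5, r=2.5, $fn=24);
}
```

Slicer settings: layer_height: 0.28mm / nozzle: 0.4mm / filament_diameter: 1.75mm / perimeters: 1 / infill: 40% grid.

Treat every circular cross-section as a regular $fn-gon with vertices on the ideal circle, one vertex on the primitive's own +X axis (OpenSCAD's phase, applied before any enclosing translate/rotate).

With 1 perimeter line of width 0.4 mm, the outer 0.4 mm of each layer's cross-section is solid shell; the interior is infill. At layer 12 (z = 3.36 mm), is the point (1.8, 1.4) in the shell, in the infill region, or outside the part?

infill

At z = 3.36 mm: the cylinder: section is a regular 24-gon, circumradius r=5.5; the cylinder at (11, 4) does not reach this height (z outside [4, 9]); Taking the first minus the rest: none of the subtracted shapes is present at this height, so the r=5.5 cylinder is unchanged — 1 connected region. Overall, the cross-section is a single solid region. The nearest boundary edge runs (4.76, 2.75)→(3.89, 3.89); distance from the point to it = 3.17 mm. The point is inside the cross-section and 3.17 mm from the nearest boundary — more than the 0.4 mm shell width (1 × 0.4), so it's in the infill interior.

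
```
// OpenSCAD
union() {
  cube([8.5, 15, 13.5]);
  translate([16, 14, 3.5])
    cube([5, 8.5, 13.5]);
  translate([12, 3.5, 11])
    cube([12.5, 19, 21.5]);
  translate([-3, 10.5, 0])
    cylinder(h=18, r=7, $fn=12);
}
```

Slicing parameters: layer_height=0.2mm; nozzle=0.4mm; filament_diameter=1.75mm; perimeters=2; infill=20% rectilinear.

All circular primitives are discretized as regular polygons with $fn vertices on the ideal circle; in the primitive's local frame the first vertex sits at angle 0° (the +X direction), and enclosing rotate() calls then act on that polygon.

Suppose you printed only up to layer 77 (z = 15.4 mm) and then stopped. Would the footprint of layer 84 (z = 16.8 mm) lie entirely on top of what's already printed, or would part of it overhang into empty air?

Compare the two slices. At z = 15.4: the cube does not reach this height (z outside [0, 13.5]); the cube at (16, 14) is present — its section is the full 5×8.5 rectangle (area 42.50 mm²); the cube at (12, 3.5) (footprint 12.5×19) is included at this height (area 237.50 mm²); the cylinder at (-3, 10.5): section is a regular 12-gon, circumradius r=7 (area = (12/2)·7.000²·sin(360°/12) = 147.00 mm²); Merging all regions: the regions partially overlap — summed areas 427.00 mm² minus the doubly-counted overlap 42.50 mm² gives 384.50 mm² — area = 384.50 mm². At z = 16.8: the cube is not intersected at this z (z outside [0, 13.5]); the cube at (16, 14) (footprint 5×8.5) is included at this height (area 42.50 mm²); the 12.5×19 cube at (12, 3.5) contributes its full rectangle (area 237.50 mm²); the cylinder at (-3, 10.5): section is a regular 12-gon, circumradius r=7 (area = (12/2)·7.000²·sin(360°/12) = 147.00 mm²); Combining (union): the regions partially overlap — summed areas 427.00 mm² minus the doubly-counted overlap 42.50 mm² gives 384.50 mm² — area = 384.50 mm². Checking containment: the cross-section at z = 16.8 is a subset of the cross-section at z = 15.4.

entirely on top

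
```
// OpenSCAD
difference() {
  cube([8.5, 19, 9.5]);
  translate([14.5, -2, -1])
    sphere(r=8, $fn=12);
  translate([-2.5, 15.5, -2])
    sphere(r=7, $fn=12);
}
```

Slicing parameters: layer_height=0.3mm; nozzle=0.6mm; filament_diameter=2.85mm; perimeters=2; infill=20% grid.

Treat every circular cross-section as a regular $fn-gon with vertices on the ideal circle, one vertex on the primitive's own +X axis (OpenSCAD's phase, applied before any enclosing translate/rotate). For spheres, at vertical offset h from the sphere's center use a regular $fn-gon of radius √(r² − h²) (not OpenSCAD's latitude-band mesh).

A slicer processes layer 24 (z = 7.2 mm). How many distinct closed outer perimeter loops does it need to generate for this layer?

1

At z = 7.2 mm: the cube (footprint 8.5×19) is included at this height; the sphere at (14.5, -2) does not reach this height (|z−center|=8.200 > r=8); the sphere at (-2.5, 15.5) is absent (|z−center|=9.200 > r=7); Subtracting the remaining from the first: none of the subtracted shapes is present at this height, so the 8.5×19 cube is unchanged — 1 connected region. The result has 1 disconnected region.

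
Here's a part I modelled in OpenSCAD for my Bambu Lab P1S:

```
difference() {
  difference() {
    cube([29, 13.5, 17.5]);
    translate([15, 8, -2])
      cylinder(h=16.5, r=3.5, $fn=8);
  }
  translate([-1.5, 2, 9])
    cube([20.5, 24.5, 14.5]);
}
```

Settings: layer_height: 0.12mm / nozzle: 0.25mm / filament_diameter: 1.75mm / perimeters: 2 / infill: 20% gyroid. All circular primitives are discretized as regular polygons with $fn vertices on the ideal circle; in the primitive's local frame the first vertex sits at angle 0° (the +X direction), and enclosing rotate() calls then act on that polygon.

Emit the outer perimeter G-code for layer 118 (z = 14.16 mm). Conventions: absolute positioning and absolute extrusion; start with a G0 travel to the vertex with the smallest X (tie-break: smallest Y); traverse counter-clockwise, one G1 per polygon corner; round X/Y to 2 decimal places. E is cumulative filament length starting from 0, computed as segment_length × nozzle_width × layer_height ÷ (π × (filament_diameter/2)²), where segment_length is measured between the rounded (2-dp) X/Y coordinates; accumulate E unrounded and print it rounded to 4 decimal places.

At z = 14.16 mm: the 29×13.5 cube contributes its full rectangle; the cylinder at (15, 8): section is a regular 8-gon, circumradius r=3.5; Taking the first minus the rest: starting from the 29×13.5 cube, the r=3.5 cylinder at (15, 8) lies wholly inside it (removes its full 34.65 mm² and its 21.43 mm outline becomes a hole wall) — 1 connected region with 1 hole; the 20.5×24.5 cube at (-1.5, 2) contributes its full rectangle; Taking the first minus the rest: starting from the result so far, the 20.5×24.5 cube at (-1.5, 2) partially overlaps it — only the 183.85 mm² overlap (of its 502.25 mm²) is removed, clipping the outline — 1 connected region. The outline is a single polygon with 6 vertices. Extrusion per mm of travel: 0.25 × 0.12 / (π × 0.875²) = 0.012473. Accumulating E over each segment gives final E = 1.0602.

G0 X0.00 Y0.00 Z14.16
G1 X29.00 Y0.00 E0.3617
G1 X29.00 Y13.50 E0.5301
G1 X19.00 Y13.50 E0.6548
G1 X19.00 Y2.00 E0.7982
G1 X0.00 Y2.00 E1.0352
G1 X0.00 Y0.00 E1.0602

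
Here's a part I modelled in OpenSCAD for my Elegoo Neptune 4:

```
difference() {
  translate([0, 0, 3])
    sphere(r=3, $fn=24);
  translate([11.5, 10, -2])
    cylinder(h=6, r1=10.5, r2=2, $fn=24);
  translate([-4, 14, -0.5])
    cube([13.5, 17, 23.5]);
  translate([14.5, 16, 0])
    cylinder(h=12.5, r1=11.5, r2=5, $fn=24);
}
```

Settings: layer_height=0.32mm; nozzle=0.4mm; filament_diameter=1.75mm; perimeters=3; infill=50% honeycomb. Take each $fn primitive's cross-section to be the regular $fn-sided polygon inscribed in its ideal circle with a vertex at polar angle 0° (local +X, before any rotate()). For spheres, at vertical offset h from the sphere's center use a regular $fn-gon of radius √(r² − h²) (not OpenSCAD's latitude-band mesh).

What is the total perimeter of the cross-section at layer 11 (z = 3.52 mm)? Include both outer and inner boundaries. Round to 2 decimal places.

18.51 mm

At z = 3.52 mm: the r=3 sphere slices to a regular 24-gon of circumradius 2.955 (√(r²−h²) with h=0.52 from center) (perimeter = 2·24·2.955·sin(180°/24) = 18.51 mm); the cone at (11.5, 10) contributes a regular 24-gon of circumradius 2.680 (interpolated between r1=10.5 and r2=2 at t=0.920) (perimeter = 2·24·2.680·sin(180°/24) = 16.79 mm); the cube at (-4, 14) is present — its section is the full 13.5×17 rectangle (perimeter 61.00 mm); the cone at (14.5, 16) (r1=11.5→r2=5) has section circumradius 9.670 here — a regular 24-gon (perimeter = 2·24·9.670·sin(180°/24) = 60.58 mm); After the difference (first − rest): starting from the r=3 sphere, the cone at (11.5, 10) misses the remaining region (no effect); the 13.5×17 cube at (-4, 14) misses the remaining region (no effect); the cone at (14.5, 16) misses the remaining region (no effect) — boundary = 18.51 mm. Overall, the cross-section is a single solid region. Total boundary length (outer) = 18.51 mm.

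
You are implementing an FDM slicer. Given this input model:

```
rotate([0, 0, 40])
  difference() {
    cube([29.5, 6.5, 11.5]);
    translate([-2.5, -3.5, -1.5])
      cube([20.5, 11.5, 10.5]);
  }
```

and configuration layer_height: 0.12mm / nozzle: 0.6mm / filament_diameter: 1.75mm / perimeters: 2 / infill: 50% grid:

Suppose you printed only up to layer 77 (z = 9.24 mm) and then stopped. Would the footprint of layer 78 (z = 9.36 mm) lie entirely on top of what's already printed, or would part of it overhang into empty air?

Compare the two slices. At z = 9.24: the cube is present — its section is the full 29.5×6.5 rectangle (area 191.75 mm²); the cube at (-2.5, -3.5) does not reach this height (z outside [-1.5, 9]); Taking the first minus the rest: none of the subtracted shapes is present at this height, so the 29.5×6.5 cube is unchanged — area = 191.75 mm²; (whole slice rotated 40° about Z — lengths, areas and connectivity unchanged). At z = 9.36: the cube (footprint 29.5×6.5) is included at this height (area 191.75 mm²); the cube at (-2.5, -3.5) is absent (z outside [-1.5, 9]); After the difference (first − rest): none of the subtracted shapes is present at this height, so the 29.5×6.5 cube is unchanged — area = 191.75 mm²; (whole slice rotated 40° about Z — lengths, areas and connectivity unchanged). Checking containment: the cross-section at z = 9.36 is a subset of the cross-section at z = 9.24.

entirely on top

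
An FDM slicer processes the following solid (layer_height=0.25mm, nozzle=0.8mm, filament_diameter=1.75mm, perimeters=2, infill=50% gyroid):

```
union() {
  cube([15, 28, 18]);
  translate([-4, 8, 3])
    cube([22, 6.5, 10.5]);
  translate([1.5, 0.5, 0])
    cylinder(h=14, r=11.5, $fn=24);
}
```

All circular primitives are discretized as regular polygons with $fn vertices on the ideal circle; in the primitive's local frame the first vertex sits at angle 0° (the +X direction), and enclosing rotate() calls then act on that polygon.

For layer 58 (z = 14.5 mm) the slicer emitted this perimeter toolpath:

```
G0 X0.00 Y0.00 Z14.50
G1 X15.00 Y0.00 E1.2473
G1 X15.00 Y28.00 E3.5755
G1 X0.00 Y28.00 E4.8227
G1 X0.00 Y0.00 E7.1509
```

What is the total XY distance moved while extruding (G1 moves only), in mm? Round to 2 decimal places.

86.00 mm

Sum the Euclidean lengths of each G1 segment: total = 86.00 mm.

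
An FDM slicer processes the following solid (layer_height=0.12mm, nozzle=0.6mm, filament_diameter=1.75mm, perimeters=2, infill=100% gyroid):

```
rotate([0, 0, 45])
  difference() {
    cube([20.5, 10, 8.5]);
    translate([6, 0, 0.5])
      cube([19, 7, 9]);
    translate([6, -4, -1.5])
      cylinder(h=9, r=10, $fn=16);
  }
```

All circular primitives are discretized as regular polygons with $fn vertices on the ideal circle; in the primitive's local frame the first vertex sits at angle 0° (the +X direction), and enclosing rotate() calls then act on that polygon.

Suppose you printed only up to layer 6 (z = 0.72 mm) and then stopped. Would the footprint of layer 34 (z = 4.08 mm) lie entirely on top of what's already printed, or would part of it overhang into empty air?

entirely on top

Compare the two slices. At z = 0.72: the 20.5×10 cube contributes its full rectangle (area 205.00 mm²); the 19×7 cube at (6, 0) contributes its full rectangle (area 133.00 mm²); the r=10 cylinder at (6, -4) gives a regular 16-gon of circumradius 10 (constant along its height) (area = (16/2)·10.000²·sin(360°/16) = 306.15 mm²); Taking the first minus the rest: starting from the 20.5×10 cube (205.00 mm²), the 19×7 cube at (6, 0) partially overlaps it — only the 101.50 mm² overlap (of its 133.00 mm²) is removed, clipping the outline; the r=10 cylinder at (6, -4) partially overlaps it — only the 31.31 mm² overlap (of its 306.15 mm²) is removed, clipping the outline — area = 72.19 mm²; (whole slice rotated 45° about Z — lengths, areas and connectivity unchanged). At z = 4.08: the 20.5×10 cube contributes its full rectangle (area 205.00 mm²); the 19×7 cube at (6, 0) contributes its full rectangle (area 133.00 mm²); the r=10 cylinder at (6, -4) gives a regular 16-gon of circumradius 10 (constant along its height) (area = (16/2)·10.000²·sin(360°/16) = 306.15 mm²); Subtracting the remaining from the first: starting from the 20.5×10 cube (205.00 mm²), the 19×7 cube at (6, 0) partially overlaps it — only the 101.50 mm² overlap (of its 133.00 mm²) is removed, clipping the outline; the r=10 cylinder at (6, -4) partially overlaps it — only the 31.31 mm² overlap (of its 306.15 mm²) is removed, clipping the outline — area = 72.19 mm²; (rotated 45° about Z; rotation is an isometry so areas/perimeters/island counts are preserved). Checking containment: the cross-section at z = 4.08 is a subset of the cross-section at z = 0.72.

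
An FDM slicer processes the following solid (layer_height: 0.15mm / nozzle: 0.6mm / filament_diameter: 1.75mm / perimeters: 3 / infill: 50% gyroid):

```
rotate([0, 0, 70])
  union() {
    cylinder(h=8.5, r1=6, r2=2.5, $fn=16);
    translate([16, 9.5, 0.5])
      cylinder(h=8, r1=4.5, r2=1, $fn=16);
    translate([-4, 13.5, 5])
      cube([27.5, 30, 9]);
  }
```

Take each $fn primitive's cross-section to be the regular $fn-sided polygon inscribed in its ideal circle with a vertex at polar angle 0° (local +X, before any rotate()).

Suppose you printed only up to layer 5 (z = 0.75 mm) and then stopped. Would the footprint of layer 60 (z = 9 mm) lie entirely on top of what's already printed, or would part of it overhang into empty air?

Compare the two slices. At z = 0.75: the cone contributes a regular 16-gon of circumradius 5.691 (interpolated between r1=6 and r2=2.5 at t=0.088) (area = (16/2)·5.691²·sin(360°/16) = 99.16 mm²); the cone at (16, 9.5) contributes a regular 16-gon of circumradius 4.391 (interpolated between r1=4.5 and r2=1 at t=0.031) (area = (16/2)·4.391²·sin(360°/16) = 59.02 mm²); the cube at (-4, 13.5) is absent (z outside [5, 14]); Merging all regions: the 2 present regions are separate (no shared area or edge), so areas and boundary lengths simply add and each stays a separate island — area = 158.18 mm²; (rotated 70° about Z; rotation is an isometry so areas/perimeters/island counts are preserved). At z = 9: the cone does not reach this height (z outside [0, 8.5]); the cone at (16, 9.5) does not reach this height (z outside [0.5, 8.5]); the cube at (-4, 13.5) (footprint 27.5×30) is included at this height (area 825.00 mm²); Merging all regions: only the 27.5×30 cube at (-4, 13.5) is present, so the union is just that shape — area = 825.00 mm²; (whole slice rotated 70° about Z — lengths, areas and connectivity unchanged). Checking containment: at z = 9 the cross-section extends beyond the z = 0.75 cross-section by about 824.24 mm².

part overhangs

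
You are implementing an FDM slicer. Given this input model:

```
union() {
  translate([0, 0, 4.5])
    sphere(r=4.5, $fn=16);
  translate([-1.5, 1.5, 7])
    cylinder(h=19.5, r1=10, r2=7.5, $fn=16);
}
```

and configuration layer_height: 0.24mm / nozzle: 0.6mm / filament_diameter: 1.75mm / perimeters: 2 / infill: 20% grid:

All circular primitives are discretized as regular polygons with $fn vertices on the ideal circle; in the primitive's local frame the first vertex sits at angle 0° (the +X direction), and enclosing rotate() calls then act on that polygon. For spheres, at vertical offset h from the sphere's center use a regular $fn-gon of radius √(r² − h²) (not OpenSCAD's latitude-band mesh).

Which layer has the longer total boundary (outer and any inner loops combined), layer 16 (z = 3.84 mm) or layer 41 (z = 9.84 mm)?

layer 41 (z = 9.84 mm)

Layer 16 (z = 3.84): the sphere: section is a regular 16-gon, circumradius = √(r²−h²) = √(4.5²−0.66²) = 4.451 (perimeter = 2·16·4.451·sin(180°/16) = 27.79 mm); the cone at (-1.5, 1.5) does not reach this height (z outside [7, 26.5]); Combining (union): only the r=4.5 sphere is present, so the union is just that shape — boundary = 27.79 mm. So its perimeter = 27.79 mm. Layer 41 (z = 9.84): the sphere is not intersected at this z (|z−center|=5.340 > r=4.5); the cone at (-1.5, 1.5) (r1=10→r2=7.5) has section circumradius 9.636 here — a regular 16-gon (perimeter = 2·16·9.636·sin(180°/16) = 60.16 mm); Merging all regions: only the cone at (-1.5, 1.5) is present, so the union is just that shape — boundary = 60.16 mm. So its perimeter = 60.16 mm. Layer 41 is larger (60.16 vs 27.79 mm).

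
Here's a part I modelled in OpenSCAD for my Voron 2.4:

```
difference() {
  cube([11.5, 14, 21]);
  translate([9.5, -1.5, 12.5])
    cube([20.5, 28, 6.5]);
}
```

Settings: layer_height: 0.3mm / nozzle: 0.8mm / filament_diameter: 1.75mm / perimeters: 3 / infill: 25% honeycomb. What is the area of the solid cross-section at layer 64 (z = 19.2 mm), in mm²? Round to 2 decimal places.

At z = 19.2 mm: the 11.5×14 cube contributes its full rectangle (area 161.00 mm²); the cube at (9.5, -1.5) is not intersected at this z (z outside [12.5, 19]); After the difference (first − rest): none of the subtracted shapes is present at this height, so the 11.5×14 cube is unchanged — area = 161.00 mm². Overall, the cross-section is a single solid region. Net area = 161.00 mm².

161.00 mm²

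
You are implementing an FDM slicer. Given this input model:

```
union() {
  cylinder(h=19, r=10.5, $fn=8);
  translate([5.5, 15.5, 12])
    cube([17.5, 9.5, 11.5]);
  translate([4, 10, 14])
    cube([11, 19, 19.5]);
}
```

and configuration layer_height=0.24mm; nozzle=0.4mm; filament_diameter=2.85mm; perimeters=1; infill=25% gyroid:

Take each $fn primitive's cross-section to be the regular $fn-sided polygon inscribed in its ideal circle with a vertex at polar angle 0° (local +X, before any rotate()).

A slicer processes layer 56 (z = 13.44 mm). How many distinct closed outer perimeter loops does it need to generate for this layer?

2

At z = 13.44 mm: the r=10.5 cylinder gives a regular 8-gon of circumradius 10.5 (constant along its height); the cube at (5.5, 15.5) (footprint 17.5×9.5) is included at this height; the cube at (4, 10) is absent (z outside [14, 33.5]); Combining (union): the 2 present regions are separate (no shared area or edge), so areas and boundary lengths simply add and each stays a separate island — 2 connected regions. The result has 2 disconnected regions.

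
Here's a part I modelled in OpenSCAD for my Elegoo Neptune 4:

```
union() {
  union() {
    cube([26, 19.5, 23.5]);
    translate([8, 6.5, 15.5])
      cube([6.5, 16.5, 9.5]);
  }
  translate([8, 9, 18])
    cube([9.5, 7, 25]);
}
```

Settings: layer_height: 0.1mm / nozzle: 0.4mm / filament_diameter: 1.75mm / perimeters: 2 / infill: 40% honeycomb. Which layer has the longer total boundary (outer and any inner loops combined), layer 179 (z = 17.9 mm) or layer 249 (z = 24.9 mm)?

Layer 179 (z = 17.9): the cube (footprint 26×19.5) is included at this height (perimeter 91.00 mm); the cube at (8, 6.5) (footprint 6.5×16.5) is included at this height (perimeter 46.00 mm); Taking the union: the regions partially overlap (shared area 84.50 mm²), so the edge portions inside another operand are dropped and the merged outline is re-measured after clipping — boundary = 98.00 mm; the cube at (8, 9) is not intersected at this z (z outside [18, 43]); Merging all regions: only that combined region is present, so the union is just that shape — boundary = 98.00 mm. So its perimeter = 98.00 mm. Layer 249 (z = 24.9): the cube does not reach this height (z outside [0, 23.5]); the cube at (8, 6.5) is present — its section is the full 6.5×16.5 rectangle (perimeter 46.00 mm); Merging all regions: only the 6.5×16.5 cube at (8, 6.5) is present, so the union is just that shape — boundary = 46.00 mm; the cube at (8, 9) (footprint 9.5×7) is included at this height (perimeter 33.00 mm); Combining (union): the regions partially overlap (shared area 45.50 mm²), so the edge portions inside another operand are dropped and the merged outline is re-measured after clipping — boundary = 52.00 mm. So its perimeter = 52.00 mm. Layer 179 is larger (98.00 vs 52.00 mm).

layer 179 (z = 17.9 mm)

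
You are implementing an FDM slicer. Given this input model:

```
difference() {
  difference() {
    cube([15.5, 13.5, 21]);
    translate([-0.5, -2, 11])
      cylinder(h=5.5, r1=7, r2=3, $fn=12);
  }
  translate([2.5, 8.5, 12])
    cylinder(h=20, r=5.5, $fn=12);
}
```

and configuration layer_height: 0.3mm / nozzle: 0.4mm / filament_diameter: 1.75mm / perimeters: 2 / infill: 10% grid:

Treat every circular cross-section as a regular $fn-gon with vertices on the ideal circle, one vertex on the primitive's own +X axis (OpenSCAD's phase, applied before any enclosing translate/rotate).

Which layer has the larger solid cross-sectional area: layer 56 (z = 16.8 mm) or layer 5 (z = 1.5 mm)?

Layer 56 (z = 16.8): the cube (footprint 15.5×13.5) is included at this height (area 209.25 mm²); the cone at (-0.5, -2) is absent (z outside [11, 16.5]); Taking the first minus the rest: none of the subtracted shapes is present at this height, so the 15.5×13.5 cube is unchanged — area = 209.25 mm²; the r=5.5 cylinder at (2.5, 8.5) gives a regular 12-gon of circumradius 5.5 (constant along its height) (area = (12/2)·5.500²·sin(360°/12) = 90.75 mm²); After the difference (first − rest): starting from the result so far (209.25 mm²), the r=5.5 cylinder at (2.5, 8.5) partially overlaps it — only the 70.27 mm² overlap (of its 90.75 mm²) is removed, clipping the outline — area = 138.98 mm². So its area = 138.98 mm². Layer 5 (z = 1.5): the 15.5×13.5 cube contributes its full rectangle (area 209.25 mm²); the cone at (-0.5, -2) is not intersected at this z (z outside [11, 16.5]); Taking the first minus the rest: none of the subtracted shapes is present at this height, so the 15.5×13.5 cube is unchanged — area = 209.25 mm²; the cylinder at (2.5, 8.5) is absent (z outside [12, 32]); After the difference (first − rest): none of the subtracted shapes is present at this height, so the result so far is unchanged — area = 209.25 mm². So its area = 209.25 mm². Layer 5 is larger (209.25 vs 138.98 mm²).

layer 5 (z = 1.5 mm)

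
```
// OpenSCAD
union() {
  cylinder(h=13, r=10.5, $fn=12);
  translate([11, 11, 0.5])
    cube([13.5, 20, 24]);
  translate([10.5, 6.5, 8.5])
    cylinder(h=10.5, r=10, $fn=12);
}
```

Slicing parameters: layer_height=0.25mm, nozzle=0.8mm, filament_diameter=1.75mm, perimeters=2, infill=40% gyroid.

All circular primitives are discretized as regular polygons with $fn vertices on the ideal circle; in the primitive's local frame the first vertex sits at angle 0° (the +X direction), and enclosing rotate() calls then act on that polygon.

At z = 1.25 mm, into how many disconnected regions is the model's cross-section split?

At z = 1.25 mm: the r=10.5 cylinder gives a regular 12-gon of circumradius 10.5 (constant along its height); the cube at (11, 11) is present — its section is the full 13.5×20 rectangle; the cylinder at (10.5, 6.5) is not intersected at this z (z outside [8.5, 19]); Taking the union: the 2 present regions are separate (no shared area or edge), so areas and boundary lengths simply add and each stays a separate island — 2 connected regions. The result has 2 disconnected regions.

2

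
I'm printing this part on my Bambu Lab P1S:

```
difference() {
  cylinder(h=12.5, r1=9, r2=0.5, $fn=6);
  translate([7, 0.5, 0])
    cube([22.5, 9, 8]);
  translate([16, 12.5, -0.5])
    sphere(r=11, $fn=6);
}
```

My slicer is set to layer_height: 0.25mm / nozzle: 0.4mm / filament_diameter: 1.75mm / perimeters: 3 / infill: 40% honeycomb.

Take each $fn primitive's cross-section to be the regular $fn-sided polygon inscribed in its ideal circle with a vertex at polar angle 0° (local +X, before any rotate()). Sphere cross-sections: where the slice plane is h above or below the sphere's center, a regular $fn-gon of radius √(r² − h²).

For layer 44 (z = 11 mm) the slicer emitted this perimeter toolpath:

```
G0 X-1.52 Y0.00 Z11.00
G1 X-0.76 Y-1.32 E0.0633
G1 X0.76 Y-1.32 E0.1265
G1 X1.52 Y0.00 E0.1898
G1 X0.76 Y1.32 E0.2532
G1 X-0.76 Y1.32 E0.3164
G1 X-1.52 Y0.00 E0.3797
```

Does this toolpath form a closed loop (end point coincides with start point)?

yes

Start point (G0): (-1.52, 0.00). End point (last G1): the path returns to the start — closed.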